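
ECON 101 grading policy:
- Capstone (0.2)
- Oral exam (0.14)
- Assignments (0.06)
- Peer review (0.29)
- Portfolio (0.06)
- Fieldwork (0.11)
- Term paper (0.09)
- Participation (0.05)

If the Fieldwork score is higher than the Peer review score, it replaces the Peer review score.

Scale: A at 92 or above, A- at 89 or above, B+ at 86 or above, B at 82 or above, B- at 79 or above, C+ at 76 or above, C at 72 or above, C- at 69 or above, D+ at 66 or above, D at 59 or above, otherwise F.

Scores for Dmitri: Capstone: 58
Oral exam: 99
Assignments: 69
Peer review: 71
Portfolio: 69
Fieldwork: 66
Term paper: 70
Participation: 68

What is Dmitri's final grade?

C-

Fieldwork (66) ≤ Peer review (71), so Peer review stays at 71.
Weighted total:
  Capstone 58 × 0.2 = 11.6
  Oral exam 99 × 0.14 = 13.86
  Assignments 69 × 0.06 = 4.14
  Peer review 71 × 0.29 = 20.59
  Portfolio 69 × 0.06 = 4.14
  Fieldwork 66 × 0.11 = 7.26
  Term paper 70 × 0.09 = 6.3
  Participation 68 × 0.05 = 3.4
Sum = 71.29
71.29 is ≥ 69 and < 72 → C-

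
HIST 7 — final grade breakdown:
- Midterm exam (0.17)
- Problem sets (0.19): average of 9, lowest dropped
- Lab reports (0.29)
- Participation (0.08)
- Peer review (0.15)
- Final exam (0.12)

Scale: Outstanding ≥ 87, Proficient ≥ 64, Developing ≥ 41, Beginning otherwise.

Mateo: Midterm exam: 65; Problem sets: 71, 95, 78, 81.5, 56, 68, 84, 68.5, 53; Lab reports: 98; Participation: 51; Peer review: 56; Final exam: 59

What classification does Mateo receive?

Proficient

Problem sets: drop 53 → average of remaining 8 = 602/8 = 75.25
Weighted total:
  Midterm exam 65 × 0.17 = 11.05
  Problem sets 75.25 × 0.19 = 14.2975
  Lab reports 98 × 0.29 = 28.42
  Participation 51 × 0.08 = 4.08
  Peer review 56 × 0.15 = 8.4
  Final exam 59 × 0.12 = 7.08
Sum = 73.3275
73.3275 is ≥ 64 and < 87 → Proficient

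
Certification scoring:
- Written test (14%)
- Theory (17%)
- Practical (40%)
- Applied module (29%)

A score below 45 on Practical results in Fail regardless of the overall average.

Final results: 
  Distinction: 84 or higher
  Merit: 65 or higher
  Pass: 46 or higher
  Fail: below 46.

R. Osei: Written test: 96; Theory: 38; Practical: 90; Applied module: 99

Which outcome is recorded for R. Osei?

Distinction

Practical score 90 ≥ 45: minimum met.
Weighted total:
  Written test 96 × 0.14 = 13.44
  Theory 38 × 0.17 = 6.46
  Practical 90 × 0.4 = 36
  Applied module 99 × 0.29 = 28.71
Sum = 84.61
84.61 ≥ 84 → Distinction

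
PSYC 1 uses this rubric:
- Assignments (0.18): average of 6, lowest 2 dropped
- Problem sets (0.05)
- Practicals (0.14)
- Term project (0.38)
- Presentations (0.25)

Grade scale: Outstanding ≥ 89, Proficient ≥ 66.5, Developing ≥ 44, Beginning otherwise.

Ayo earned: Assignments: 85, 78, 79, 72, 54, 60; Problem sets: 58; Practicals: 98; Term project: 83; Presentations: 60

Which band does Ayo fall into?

Proficient

Assignments: drop 54, 60 → average of remaining 4 = 314/4 = 78.5
Weighted total:
  Assignments 78.5 × 0.18 = 14.13
  Problem sets 58 × 0.05 = 2.9
  Practicals 98 × 0.14 = 13.72
  Term project 83 × 0.38 = 31.54
  Presentations 60 × 0.25 = 15
Sum = 77.29
77.29 is ≥ 66.5 and < 89 → Proficient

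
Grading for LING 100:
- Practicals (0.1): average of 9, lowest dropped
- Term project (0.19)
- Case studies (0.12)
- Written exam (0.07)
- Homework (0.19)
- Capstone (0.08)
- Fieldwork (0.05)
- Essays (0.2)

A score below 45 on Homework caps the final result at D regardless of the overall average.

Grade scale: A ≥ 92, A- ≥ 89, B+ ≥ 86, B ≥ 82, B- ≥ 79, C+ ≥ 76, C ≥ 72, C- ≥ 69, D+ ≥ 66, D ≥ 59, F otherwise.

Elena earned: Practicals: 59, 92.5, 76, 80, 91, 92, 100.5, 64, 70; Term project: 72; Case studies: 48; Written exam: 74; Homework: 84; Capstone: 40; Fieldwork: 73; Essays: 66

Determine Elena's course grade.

Practicals: drop 59 → average of remaining 8 = 666/8 = 83.25
Homework score 84 ≥ 45: minimum met.
Weighted total:
  Practicals 83.25 × 0.1 = 8.325
  Term project 72 × 0.19 = 13.68
  Case studies 48 × 0.12 = 5.76
  Written exam 74 × 0.07 = 5.18
  Homework 84 × 0.19 = 15.96
  Capstone 40 × 0.08 = 3.2
  Fieldwork 73 × 0.05 = 3.65
  Essays 66 × 0.2 = 13.2
Sum = 68.955
68.955 is ≥ 66 and < 69 → D+

D+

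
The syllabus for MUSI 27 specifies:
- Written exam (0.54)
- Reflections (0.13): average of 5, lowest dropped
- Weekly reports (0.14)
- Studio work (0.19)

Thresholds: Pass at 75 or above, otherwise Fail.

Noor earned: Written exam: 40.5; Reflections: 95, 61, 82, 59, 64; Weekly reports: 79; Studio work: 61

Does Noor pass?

Reflections: drop 59 → average of remaining 4 = 302/4 = 75.5
Weighted total:
  Written exam 40.5 × 0.54 = 21.87
  Reflections 75.5 × 0.13 = 9.815
  Weekly reports 79 × 0.14 = 11.06
  Studio work 61 × 0.19 = 11.59
Sum = 54.335
54.335 < 75 → Fail

Fail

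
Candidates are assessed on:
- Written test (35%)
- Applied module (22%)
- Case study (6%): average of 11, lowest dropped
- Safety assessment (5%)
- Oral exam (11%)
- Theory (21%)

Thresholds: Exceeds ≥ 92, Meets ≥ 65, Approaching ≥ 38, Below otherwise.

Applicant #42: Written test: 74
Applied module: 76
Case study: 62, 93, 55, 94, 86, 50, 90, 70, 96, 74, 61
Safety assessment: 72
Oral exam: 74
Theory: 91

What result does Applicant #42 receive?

Meets

Case study: drop 50 → average of remaining 10 = 781/10 = 78.1
Weighted total:
  Written test 74 × 0.35 = 25.9
  Applied module 76 × 0.22 = 16.72
  Case study 78.1 × 0.06 = 4.686
  Safety assessment 72 × 0.05 = 3.6
  Oral exam 74 × 0.11 = 8.14
  Theory 91 × 0.21 = 19.11
Sum = 78.156
78.156 is ≥ 65 and < 92 → Meets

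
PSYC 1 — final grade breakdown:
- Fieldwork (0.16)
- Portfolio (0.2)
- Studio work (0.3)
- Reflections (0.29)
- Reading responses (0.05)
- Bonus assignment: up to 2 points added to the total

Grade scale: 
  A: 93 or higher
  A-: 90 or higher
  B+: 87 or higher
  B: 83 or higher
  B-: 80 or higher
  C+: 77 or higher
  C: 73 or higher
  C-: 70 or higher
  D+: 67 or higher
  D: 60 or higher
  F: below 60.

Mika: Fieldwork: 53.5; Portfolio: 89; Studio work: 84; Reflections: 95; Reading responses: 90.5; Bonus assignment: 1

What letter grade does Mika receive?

Weighted total:
  Fieldwork 53.5 × 0.16 = 8.56
  Portfolio 89 × 0.2 = 17.8
  Studio work 84 × 0.3 = 25.2
  Reflections 95 × 0.29 = 27.55
  Reading responses 90.5 × 0.05 = 4.525
Sum = 83.635
Bonus assignment: 83.635 + 1 = 84.635
84.635 is ≥ 83 and < 87 → B

B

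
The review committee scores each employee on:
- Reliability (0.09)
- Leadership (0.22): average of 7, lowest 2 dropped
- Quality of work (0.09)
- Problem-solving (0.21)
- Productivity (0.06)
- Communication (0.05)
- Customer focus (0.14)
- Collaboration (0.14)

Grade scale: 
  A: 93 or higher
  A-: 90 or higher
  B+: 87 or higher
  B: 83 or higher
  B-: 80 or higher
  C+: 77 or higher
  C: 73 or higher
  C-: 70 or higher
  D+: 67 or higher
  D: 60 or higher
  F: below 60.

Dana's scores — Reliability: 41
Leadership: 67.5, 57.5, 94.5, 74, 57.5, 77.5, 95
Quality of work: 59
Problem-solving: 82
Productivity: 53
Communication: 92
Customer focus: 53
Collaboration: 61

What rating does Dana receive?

Leadership: drop 57.5, 57.5 → average of remaining 5 = 408.5/5 = 81.7
Weighted total:
  Reliability 41 × 0.09 = 3.69
  Leadership 81.7 × 0.22 = 17.974
  Quality of work 59 × 0.09 = 5.31
  Problem-solving 82 × 0.21 = 17.22
  Productivity 53 × 0.06 = 3.18
  Communication 92 × 0.05 = 4.6
  Customer focus 53 × 0.14 = 7.42
  Collaboration 61 × 0.14 = 8.54
Sum = 67.934
67.934 is ≥ 67 and < 70 → D+

D+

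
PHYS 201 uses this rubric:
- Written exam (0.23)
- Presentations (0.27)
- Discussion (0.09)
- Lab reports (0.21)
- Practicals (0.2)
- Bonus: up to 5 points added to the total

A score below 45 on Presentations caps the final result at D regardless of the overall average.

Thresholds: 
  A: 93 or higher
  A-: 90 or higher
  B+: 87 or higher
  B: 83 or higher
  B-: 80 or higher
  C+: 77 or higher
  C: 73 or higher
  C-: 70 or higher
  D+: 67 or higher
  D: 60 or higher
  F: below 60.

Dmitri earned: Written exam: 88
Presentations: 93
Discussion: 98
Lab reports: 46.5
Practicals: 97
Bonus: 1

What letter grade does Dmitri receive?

Presentations score 93 ≥ 45: minimum met.
Weighted total:
  Written exam 88 × 0.23 = 20.24
  Presentations 93 × 0.27 = 25.11
  Discussion 98 × 0.09 = 8.82
  Lab reports 46.5 × 0.21 = 9.765
  Practicals 97 × 0.2 = 19.4
Sum = 83.335
Bonus: 83.335 + 1 = 84.335
84.335 is ≥ 83 and < 87 → B

B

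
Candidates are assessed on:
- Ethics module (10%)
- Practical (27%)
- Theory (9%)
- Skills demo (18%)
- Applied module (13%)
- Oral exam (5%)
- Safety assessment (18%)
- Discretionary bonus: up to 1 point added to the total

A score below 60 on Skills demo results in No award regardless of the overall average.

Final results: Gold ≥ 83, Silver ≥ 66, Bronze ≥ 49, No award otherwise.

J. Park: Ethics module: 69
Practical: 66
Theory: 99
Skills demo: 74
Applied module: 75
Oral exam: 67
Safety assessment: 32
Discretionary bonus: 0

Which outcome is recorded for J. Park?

Bronze

Skills demo score 74 ≥ 60: minimum met.
Weighted total:
  Ethics module 69 × 0.1 = 6.9
  Practical 66 × 0.27 = 17.82
  Theory 99 × 0.09 = 8.91
  Skills demo 74 × 0.18 = 13.32
  Applied module 75 × 0.13 = 9.75
  Oral exam 67 × 0.05 = 3.35
  Safety assessment 32 × 0.18 = 5.76
Sum = 65.81
Discretionary bonus: 65.81 + 0 = 65.81
65.81 is ≥ 49 and < 66 → Bronze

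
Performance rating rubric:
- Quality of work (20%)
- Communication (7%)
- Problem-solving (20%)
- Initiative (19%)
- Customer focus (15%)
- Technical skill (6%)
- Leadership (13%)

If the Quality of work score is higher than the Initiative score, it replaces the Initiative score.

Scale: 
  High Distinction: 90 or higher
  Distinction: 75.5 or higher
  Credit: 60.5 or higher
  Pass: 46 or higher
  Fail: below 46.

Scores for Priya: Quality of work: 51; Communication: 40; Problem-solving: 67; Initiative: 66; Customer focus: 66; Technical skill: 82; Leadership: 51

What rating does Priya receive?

Pass

Quality of work (51) ≤ Initiative (66), so Initiative stays at 66.
Weighted total:
  Quality of work 51 × 0.2 = 10.2
  Communication 40 × 0.07 = 2.8
  Problem-solving 67 × 0.2 = 13.4
  Initiative 66 × 0.19 = 12.54
  Customer focus 66 × 0.15 = 9.9
  Technical skill 82 × 0.06 = 4.92
  Leadership 51 × 0.13 = 6.63
Sum = 60.39
60.39 is ≥ 46 and < 60.5 → Pass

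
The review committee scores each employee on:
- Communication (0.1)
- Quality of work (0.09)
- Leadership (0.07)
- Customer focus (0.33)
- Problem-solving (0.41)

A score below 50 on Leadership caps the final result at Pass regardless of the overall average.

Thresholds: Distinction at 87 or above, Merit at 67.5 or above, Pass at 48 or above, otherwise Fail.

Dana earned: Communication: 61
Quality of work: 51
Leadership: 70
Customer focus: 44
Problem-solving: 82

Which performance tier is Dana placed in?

Pass

Leadership score 70 ≥ 50: minimum met.
Weighted total:
  Communication 61 × 0.1 = 6.1
  Quality of work 51 × 0.09 = 4.59
  Leadership 70 × 0.07 = 4.9
  Customer focus 44 × 0.33 = 14.52
  Problem-solving 82 × 0.41 = 33.62
Sum = 63.73
63.73 is ≥ 48 and < 67.5 → Pass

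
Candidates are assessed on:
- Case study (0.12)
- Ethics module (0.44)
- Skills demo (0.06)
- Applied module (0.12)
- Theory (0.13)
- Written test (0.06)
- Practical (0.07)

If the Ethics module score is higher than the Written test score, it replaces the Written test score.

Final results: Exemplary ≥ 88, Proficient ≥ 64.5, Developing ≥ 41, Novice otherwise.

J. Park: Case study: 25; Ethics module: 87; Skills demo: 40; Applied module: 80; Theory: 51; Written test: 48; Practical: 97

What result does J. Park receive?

Ethics module (87) > Written test (48), so Written test counts as 87.
Weighted total:
  Case study 25 × 0.12 = 3
  Ethics module 87 × 0.44 = 38.28
  Skills demo 40 × 0.06 = 2.4
  Applied module 80 × 0.12 = 9.6
  Theory 51 × 0.13 = 6.63
  Written test 87 × 0.06 = 5.22
  Practical 97 × 0.07 = 6.79
Sum = 71.92
71.92 is ≥ 64.5 and < 88 → Proficient

Proficient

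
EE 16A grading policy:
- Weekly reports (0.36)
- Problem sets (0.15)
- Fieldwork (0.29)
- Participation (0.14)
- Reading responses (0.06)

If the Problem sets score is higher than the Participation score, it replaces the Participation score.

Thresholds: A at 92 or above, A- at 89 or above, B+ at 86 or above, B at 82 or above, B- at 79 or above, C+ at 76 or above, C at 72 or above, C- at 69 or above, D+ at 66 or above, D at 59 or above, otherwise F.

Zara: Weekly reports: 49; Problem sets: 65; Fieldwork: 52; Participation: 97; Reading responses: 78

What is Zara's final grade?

Problem sets (65) ≤ Participation (97), so Participation stays at 97.
Weighted total:
  Weekly reports 49 × 0.36 = 17.64
  Problem sets 65 × 0.15 = 9.75
  Fieldwork 52 × 0.29 = 15.08
  Participation 97 × 0.14 = 13.58
  Reading responses 78 × 0.06 = 4.68
Sum = 60.73
60.73 is ≥ 59 and < 66 → D

D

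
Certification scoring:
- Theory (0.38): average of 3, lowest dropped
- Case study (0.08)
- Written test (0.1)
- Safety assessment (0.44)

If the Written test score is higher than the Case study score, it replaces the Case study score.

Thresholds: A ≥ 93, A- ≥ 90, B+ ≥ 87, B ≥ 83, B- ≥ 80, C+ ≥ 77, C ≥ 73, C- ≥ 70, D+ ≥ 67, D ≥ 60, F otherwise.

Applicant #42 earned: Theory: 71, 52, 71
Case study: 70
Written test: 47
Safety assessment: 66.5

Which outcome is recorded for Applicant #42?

Theory: drop 52 → average of remaining 2 = 142/2 = 71
Written test (47) ≤ Case study (70), so Case study stays at 70.
Weighted total:
  Theory 71 × 0.38 = 26.98
  Case study 70 × 0.08 = 5.6
  Written test 47 × 0.1 = 4.7
  Safety assessment 66.5 × 0.44 = 29.26
Sum = 66.54
66.54 is ≥ 60 and < 67 → D

D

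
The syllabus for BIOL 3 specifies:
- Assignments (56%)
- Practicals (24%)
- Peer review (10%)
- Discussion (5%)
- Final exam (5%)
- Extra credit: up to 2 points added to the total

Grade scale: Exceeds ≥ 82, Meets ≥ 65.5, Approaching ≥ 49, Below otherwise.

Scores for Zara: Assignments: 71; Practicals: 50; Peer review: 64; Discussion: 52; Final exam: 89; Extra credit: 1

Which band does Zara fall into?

Weighted total:
  Assignments 71 × 0.56 = 39.76
  Practicals 50 × 0.24 = 12
  Peer review 64 × 0.1 = 6.4
  Discussion 52 × 0.05 = 2.6
  Final exam 89 × 0.05 = 4.45
Sum = 65.21
Extra credit: 65.21 + 1 = 66.21
66.21 is ≥ 65.5 and < 82 → Meets

Meets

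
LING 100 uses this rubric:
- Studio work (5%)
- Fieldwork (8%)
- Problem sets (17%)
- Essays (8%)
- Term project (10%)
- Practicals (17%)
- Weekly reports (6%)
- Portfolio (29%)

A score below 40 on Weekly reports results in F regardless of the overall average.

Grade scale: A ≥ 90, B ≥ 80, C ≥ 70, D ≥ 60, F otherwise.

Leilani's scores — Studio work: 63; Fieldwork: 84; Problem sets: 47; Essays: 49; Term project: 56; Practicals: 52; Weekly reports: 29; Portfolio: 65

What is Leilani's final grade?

Weekly reports score 29 < 40: minimum not met.
Weighted total:
  Studio work 63 × 0.05 = 3.15
  Fieldwork 84 × 0.08 = 6.72
  Problem sets 47 × 0.17 = 7.99
  Essays 49 × 0.08 = 3.92
  Term project 56 × 0.1 = 5.6
  Practicals 52 × 0.17 = 8.84
  Weekly reports 29 × 0.06 = 1.74
  Portfolio 65 × 0.29 = 18.85
Sum = 56.81
Because the Weekly reports minimum was not met, the result is F.

F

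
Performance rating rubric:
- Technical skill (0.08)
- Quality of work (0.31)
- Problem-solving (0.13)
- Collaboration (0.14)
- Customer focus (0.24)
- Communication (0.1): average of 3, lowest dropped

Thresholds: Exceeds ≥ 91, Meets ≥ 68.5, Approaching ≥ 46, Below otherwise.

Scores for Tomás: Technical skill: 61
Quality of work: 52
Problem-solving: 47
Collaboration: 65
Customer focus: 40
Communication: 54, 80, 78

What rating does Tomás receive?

Approaching

Communication: drop 54 → average of remaining 2 = 158/2 = 79
Weighted total:
  Technical skill 61 × 0.08 = 4.88
  Quality of work 52 × 0.31 = 16.12
  Problem-solving 47 × 0.13 = 6.11
  Collaboration 65 × 0.14 = 9.1
  Customer focus 40 × 0.24 = 9.6
  Communication 79 × 0.1 = 7.9
Sum = 53.71
53.71 is ≥ 46 and < 68.5 → Approaching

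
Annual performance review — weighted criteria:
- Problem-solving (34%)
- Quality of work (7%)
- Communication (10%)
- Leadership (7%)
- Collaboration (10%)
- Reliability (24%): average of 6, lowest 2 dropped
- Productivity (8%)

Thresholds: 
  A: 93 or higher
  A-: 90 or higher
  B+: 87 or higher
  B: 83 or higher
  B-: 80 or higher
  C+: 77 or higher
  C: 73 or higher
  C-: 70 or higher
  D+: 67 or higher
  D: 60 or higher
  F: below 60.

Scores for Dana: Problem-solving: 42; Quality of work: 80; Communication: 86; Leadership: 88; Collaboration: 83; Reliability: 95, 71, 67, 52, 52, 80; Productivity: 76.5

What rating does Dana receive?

Reliability: drop 52, 52 → average of remaining 4 = 313/4 = 78.25
Weighted total:
  Problem-solving 42 × 0.34 = 14.28
  Quality of work 80 × 0.07 = 5.6
  Communication 86 × 0.1 = 8.6
  Leadership 88 × 0.07 = 6.16
  Collaboration 83 × 0.1 = 8.3
  Reliability 78.25 × 0.24 = 18.78
  Productivity 76.5 × 0.08 = 6.12
Sum = 67.84
67.84 is ≥ 67 and < 70 → D+

D+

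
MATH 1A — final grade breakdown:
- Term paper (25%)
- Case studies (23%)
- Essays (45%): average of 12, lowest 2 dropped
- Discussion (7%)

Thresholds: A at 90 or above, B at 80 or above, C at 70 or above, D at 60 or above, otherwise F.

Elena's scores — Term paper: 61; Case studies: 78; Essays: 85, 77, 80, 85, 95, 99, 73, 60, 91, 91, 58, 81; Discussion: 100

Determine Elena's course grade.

C

Essays: drop 58, 60 → average of remaining 10 = 857/10 = 85.7
Weighted total:
  Term paper 61 × 0.25 = 15.25
  Case studies 78 × 0.23 = 17.94
  Essays 85.7 × 0.45 = 38.565
  Discussion 100 × 0.07 = 7
Sum = 78.755
78.755 is ≥ 70 and < 80 → C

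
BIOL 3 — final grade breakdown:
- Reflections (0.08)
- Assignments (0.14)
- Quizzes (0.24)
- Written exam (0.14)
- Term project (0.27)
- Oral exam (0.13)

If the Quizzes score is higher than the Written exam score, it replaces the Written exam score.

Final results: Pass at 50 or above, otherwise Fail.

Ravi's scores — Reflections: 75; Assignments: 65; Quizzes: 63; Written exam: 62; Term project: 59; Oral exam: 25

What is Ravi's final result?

Pass

Quizzes (63) > Written exam (62), so Written exam counts as 63.
Weighted total:
  Reflections 75 × 0.08 = 6
  Assignments 65 × 0.14 = 9.1
  Quizzes 63 × 0.24 = 15.12
  Written exam 63 × 0.14 = 8.82
  Term project 59 × 0.27 = 15.93
  Oral exam 25 × 0.13 = 3.25
Sum = 58.22
58.22 ≥ 50 → Pass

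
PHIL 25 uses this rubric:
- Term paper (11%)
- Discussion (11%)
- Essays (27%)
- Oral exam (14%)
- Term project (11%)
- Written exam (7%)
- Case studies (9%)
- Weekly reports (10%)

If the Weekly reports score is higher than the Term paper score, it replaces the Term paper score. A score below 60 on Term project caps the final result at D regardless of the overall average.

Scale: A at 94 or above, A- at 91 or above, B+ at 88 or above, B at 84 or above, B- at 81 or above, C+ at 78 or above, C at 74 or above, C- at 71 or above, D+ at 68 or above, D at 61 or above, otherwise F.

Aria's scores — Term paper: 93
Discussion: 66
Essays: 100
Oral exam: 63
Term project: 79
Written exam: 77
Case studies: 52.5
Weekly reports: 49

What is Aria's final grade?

Weekly reports (49) ≤ Term paper (93), so Term paper stays at 93.
Term project score 79 ≥ 60: minimum met.
Weighted total:
  Term paper 93 × 0.11 = 10.23
  Discussion 66 × 0.11 = 7.26
  Essays 100 × 0.27 = 27
  Oral exam 63 × 0.14 = 8.82
  Term project 79 × 0.11 = 8.69
  Written exam 77 × 0.07 = 5.39
  Case studies 52.5 × 0.09 = 4.725
  Weekly reports 49 × 0.1 = 4.9
Sum = 77.015
77.015 is ≥ 74 and < 78 → C

C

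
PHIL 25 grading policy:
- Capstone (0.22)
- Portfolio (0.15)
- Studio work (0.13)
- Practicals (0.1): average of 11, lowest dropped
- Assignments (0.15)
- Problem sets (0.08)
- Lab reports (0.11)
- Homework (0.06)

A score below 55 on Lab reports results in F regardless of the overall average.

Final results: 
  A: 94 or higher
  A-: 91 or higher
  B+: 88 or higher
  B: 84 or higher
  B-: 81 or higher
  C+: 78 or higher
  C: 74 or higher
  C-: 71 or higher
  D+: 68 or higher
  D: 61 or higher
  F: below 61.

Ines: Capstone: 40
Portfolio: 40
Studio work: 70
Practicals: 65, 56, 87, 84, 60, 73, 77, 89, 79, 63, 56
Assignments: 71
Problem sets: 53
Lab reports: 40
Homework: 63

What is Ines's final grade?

Practicals: drop 56 → average of remaining 10 = 733/10 = 73.3
Lab reports score 40 < 55: minimum not met.
Weighted total:
  Capstone 40 × 0.22 = 8.8
  Portfolio 40 × 0.15 = 6
  Studio work 70 × 0.13 = 9.1
  Practicals 73.3 × 0.1 = 7.33
  Assignments 71 × 0.15 = 10.65
  Problem sets 53 × 0.08 = 4.24
  Lab reports 40 × 0.11 = 4.4
  Homework 63 × 0.06 = 3.78
Sum = 54.3
Because the Lab reports minimum was not met, the result is F.

F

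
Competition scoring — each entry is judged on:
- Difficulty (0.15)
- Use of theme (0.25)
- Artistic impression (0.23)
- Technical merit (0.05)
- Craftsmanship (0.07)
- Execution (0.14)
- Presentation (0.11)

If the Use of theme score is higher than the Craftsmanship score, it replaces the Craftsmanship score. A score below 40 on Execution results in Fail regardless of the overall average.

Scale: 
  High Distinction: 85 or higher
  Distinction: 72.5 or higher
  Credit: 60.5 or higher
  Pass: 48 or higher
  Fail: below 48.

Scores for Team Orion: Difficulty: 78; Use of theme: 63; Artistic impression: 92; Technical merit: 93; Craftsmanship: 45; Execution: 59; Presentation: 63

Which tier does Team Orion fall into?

Distinction

Use of theme (63) > Craftsmanship (45), so Craftsmanship counts as 63.
Execution score 59 ≥ 40: minimum met.
Weighted total:
  Difficulty 78 × 0.15 = 11.7
  Use of theme 63 × 0.25 = 15.75
  Artistic impression 92 × 0.23 = 21.16
  Technical merit 93 × 0.05 = 4.65
  Craftsmanship 63 × 0.07 = 4.41
  Execution 59 × 0.14 = 8.26
  Presentation 63 × 0.11 = 6.93
Sum = 72.86
72.86 is ≥ 72.5 and < 85 → Distinction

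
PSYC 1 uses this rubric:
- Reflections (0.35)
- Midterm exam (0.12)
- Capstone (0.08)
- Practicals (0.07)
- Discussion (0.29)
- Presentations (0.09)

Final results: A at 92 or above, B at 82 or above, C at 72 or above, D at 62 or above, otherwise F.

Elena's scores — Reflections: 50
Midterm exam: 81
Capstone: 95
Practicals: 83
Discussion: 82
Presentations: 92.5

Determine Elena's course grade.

Weighted total:
  Reflections 50 × 0.35 = 17.5
  Midterm exam 81 × 0.12 = 9.72
  Capstone 95 × 0.08 = 7.6
  Practicals 83 × 0.07 = 5.81
  Discussion 82 × 0.29 = 23.78
  Presentations 92.5 × 0.09 = 8.325
Sum = 72.735
72.735 is ≥ 72 and < 82 → C

C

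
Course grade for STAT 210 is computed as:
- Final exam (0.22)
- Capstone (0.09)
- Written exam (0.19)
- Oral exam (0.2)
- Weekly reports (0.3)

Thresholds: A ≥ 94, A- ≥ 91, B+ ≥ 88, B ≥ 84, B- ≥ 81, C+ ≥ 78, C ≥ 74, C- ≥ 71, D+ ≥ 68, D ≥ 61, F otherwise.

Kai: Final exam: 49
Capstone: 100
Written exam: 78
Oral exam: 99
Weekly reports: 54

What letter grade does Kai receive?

Weighted total:
  Final exam 49 × 0.22 = 10.78
  Capstone 100 × 0.09 = 9
  Written exam 78 × 0.19 = 14.82
  Oral exam 99 × 0.2 = 19.8
  Weekly reports 54 × 0.3 = 16.2
Sum = 70.6
70.6 is ≥ 68 and < 71 → D+

D+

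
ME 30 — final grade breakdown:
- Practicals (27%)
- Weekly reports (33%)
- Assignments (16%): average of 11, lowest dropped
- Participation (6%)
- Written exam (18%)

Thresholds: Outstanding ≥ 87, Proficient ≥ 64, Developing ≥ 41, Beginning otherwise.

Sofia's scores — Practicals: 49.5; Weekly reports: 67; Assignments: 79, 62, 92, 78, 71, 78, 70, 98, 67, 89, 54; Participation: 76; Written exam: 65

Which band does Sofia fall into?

Proficient

Assignments: drop 54 → average of remaining 10 = 784/10 = 78.4
Weighted total:
  Practicals 49.5 × 0.27 = 13.365
  Weekly reports 67 × 0.33 = 22.11
  Assignments 78.4 × 0.16 = 12.544
  Participation 76 × 0.06 = 4.56
  Written exam 65 × 0.18 = 11.7
Sum = 64.279
64.279 is ≥ 64 and < 87 → Proficient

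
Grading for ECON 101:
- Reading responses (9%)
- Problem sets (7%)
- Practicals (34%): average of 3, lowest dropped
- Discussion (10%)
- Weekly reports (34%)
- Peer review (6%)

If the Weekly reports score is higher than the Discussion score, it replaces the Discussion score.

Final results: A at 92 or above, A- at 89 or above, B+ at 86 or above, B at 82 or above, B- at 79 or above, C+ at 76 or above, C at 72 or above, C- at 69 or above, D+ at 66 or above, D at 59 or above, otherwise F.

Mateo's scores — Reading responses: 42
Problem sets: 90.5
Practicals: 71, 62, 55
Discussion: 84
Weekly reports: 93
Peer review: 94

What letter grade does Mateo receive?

B-

Practicals: drop 55 → average of remaining 2 = 133/2 = 66.5
Weekly reports (93) > Discussion (84), so Discussion counts as 93.
Weighted total:
  Reading responses 42 × 0.09 = 3.78
  Problem sets 90.5 × 0.07 = 6.335
  Practicals 66.5 × 0.34 = 22.61
  Discussion 93 × 0.1 = 9.3
  Weekly reports 93 × 0.34 = 31.62
  Peer review 94 × 0.06 = 5.64
Sum = 79.285
79.285 is ≥ 79 and < 82 → B-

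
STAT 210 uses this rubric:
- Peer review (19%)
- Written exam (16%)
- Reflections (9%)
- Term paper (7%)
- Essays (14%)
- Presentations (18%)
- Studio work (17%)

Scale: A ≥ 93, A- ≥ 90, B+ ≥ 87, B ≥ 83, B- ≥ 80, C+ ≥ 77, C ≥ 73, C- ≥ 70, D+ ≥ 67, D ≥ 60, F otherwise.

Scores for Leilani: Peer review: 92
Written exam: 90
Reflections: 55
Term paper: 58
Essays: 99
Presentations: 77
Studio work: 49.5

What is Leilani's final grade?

C+

Weighted total:
  Peer review 92 × 0.19 = 17.48
  Written exam 90 × 0.16 = 14.4
  Reflections 55 × 0.09 = 4.95
  Term paper 58 × 0.07 = 4.06
  Essays 99 × 0.14 = 13.86
  Presentations 77 × 0.18 = 13.86
  Studio work 49.5 × 0.17 = 8.415
Sum = 77.025
77.025 is ≥ 77 and < 80 → C+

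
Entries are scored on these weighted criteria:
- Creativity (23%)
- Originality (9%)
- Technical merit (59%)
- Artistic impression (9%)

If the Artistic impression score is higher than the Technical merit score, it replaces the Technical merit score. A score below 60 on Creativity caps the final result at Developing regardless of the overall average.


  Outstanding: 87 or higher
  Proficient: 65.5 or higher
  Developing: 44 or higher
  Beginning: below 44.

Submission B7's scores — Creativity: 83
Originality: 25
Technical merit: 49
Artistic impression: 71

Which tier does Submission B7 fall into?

Proficient

Artistic impression (71) > Technical merit (49), so Technical merit counts as 71.
Creativity score 83 ≥ 60: minimum met.
Weighted total:
  Creativity 83 × 0.23 = 19.09
  Originality 25 × 0.09 = 2.25
  Technical merit 71 × 0.59 = 41.89
  Artistic impression 71 × 0.09 = 6.39
Sum = 69.62
69.62 is ≥ 65.5 and < 87 → Proficient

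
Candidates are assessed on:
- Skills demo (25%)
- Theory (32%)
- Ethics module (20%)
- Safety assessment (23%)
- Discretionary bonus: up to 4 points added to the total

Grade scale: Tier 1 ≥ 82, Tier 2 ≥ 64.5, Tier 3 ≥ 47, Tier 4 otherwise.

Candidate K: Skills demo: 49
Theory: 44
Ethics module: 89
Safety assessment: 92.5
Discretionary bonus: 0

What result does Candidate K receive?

Tier 2

Weighted total:
  Skills demo 49 × 0.25 = 12.25
  Theory 44 × 0.32 = 14.08
  Ethics module 89 × 0.2 = 17.8
  Safety assessment 92.5 × 0.23 = 21.275
Sum = 65.405
Discretionary bonus: 65.405 + 0 = 65.405
65.405 is ≥ 64.5 and < 82 → Tier 2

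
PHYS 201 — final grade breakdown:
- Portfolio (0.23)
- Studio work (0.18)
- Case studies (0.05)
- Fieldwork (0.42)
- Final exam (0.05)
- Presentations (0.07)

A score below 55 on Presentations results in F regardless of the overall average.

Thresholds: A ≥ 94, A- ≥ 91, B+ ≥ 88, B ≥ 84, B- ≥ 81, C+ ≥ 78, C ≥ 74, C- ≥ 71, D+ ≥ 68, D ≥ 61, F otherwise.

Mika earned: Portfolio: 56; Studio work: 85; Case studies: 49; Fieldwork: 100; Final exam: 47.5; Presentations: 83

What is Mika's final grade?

Presentations score 83 ≥ 55: minimum met.
Weighted total:
  Portfolio 56 × 0.23 = 12.88
  Studio work 85 × 0.18 = 15.3
  Case studies 49 × 0.05 = 2.45
  Fieldwork 100 × 0.42 = 42
  Final exam 47.5 × 0.05 = 2.375
  Presentations 83 × 0.07 = 5.81
Sum = 80.815
80.815 is ≥ 78 and < 81 → C+

C+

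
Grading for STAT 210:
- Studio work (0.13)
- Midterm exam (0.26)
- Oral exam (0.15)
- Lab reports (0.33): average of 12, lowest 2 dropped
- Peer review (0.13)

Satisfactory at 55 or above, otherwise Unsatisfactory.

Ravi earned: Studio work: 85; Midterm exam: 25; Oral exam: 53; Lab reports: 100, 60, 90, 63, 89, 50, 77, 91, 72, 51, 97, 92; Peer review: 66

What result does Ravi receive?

Lab reports: drop 50, 51 → average of remaining 10 = 831/10 = 83.1
Weighted total:
  Studio work 85 × 0.13 = 11.05
  Midterm exam 25 × 0.26 = 6.5
  Oral exam 53 × 0.15 = 7.95
  Lab reports 83.1 × 0.33 = 27.423
  Peer review 66 × 0.13 = 8.58
Sum = 61.503
61.503 ≥ 55 → Satisfactory

Satisfactory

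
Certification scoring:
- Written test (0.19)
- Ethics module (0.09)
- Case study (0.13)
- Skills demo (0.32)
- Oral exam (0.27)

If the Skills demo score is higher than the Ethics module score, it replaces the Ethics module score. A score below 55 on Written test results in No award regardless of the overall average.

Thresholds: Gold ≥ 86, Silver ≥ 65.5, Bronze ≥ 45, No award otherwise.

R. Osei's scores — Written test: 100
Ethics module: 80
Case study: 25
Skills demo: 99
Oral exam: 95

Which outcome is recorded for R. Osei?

Gold

Skills demo (99) > Ethics module (80), so Ethics module counts as 99.
Written test score 100 ≥ 55: minimum met.
Weighted total:
  Written test 100 × 0.19 = 19
  Ethics module 99 × 0.09 = 8.91
  Case study 25 × 0.13 = 3.25
  Skills demo 99 × 0.32 = 31.68
  Oral exam 95 × 0.27 = 25.65
Sum = 88.49
88.49 ≥ 86 → Gold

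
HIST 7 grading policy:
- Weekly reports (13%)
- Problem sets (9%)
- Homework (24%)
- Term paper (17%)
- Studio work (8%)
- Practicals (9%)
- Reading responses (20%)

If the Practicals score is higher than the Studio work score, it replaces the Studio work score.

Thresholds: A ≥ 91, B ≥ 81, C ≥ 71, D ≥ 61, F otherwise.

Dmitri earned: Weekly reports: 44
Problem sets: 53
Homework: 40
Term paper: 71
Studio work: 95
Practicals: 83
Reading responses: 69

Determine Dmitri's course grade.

Practicals (83) ≤ Studio work (95), so Studio work stays at 95.
Weighted total:
  Weekly reports 44 × 0.13 = 5.72
  Problem sets 53 × 0.09 = 4.77
  Homework 40 × 0.24 = 9.6
  Term paper 71 × 0.17 = 12.07
  Studio work 95 × 0.08 = 7.6
  Practicals 83 × 0.09 = 7.47
  Reading responses 69 × 0.2 = 13.8
Sum = 61.03
61.03 is ≥ 61 and < 71 → D

D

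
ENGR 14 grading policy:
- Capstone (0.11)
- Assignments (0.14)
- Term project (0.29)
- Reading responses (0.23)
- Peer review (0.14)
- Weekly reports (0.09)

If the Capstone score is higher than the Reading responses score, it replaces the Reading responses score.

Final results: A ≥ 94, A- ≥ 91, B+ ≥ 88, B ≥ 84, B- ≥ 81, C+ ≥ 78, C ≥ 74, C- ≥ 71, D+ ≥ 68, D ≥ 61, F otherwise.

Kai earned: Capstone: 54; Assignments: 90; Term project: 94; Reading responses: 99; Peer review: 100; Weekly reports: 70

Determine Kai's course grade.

Capstone (54) ≤ Reading responses (99), so Reading responses stays at 99.
Weighted total:
  Capstone 54 × 0.11 = 5.94
  Assignments 90 × 0.14 = 12.6
  Term project 94 × 0.29 = 27.26
  Reading responses 99 × 0.23 = 22.77
  Peer review 100 × 0.14 = 14
  Weekly reports 70 × 0.09 = 6.3
Sum = 88.87
88.87 is ≥ 88 and < 91 → B+

B+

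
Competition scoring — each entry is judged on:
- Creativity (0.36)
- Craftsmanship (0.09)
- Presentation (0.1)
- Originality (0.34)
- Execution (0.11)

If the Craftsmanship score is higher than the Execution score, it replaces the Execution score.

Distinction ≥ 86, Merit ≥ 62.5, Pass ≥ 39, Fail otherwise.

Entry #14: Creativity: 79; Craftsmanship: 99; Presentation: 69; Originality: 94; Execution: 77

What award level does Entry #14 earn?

Distinction

Craftsmanship (99) > Execution (77), so Execution counts as 99.
Weighted total:
  Creativity 79 × 0.36 = 28.44
  Craftsmanship 99 × 0.09 = 8.91
  Presentation 69 × 0.1 = 6.9
  Originality 94 × 0.34 = 31.96
  Execution 99 × 0.11 = 10.89
Sum = 87.1
87.1 ≥ 86 → Distinction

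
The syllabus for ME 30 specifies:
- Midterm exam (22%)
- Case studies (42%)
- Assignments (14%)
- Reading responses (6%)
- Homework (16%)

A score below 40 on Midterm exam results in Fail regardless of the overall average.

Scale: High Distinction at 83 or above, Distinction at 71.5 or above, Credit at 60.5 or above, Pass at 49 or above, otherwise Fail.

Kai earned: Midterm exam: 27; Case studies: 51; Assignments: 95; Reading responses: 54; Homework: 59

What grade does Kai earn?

Fail

Midterm exam score 27 < 40: minimum not met.
Weighted total:
  Midterm exam 27 × 0.22 = 5.94
  Case studies 51 × 0.42 = 21.42
  Assignments 95 × 0.14 = 13.3
  Reading responses 54 × 0.06 = 3.24
  Homework 59 × 0.16 = 9.44
Sum = 53.34
Because the Midterm exam minimum was not met, the result is Fail.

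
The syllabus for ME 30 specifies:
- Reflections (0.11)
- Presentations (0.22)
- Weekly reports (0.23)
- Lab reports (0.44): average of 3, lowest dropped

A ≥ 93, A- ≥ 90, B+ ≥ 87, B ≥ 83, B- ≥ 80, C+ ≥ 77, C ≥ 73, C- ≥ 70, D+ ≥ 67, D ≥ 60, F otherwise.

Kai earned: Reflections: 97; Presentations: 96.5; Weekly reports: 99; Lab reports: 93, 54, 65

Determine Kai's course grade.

Lab reports: drop 54 → average of remaining 2 = 158/2 = 79
Weighted total:
  Reflections 97 × 0.11 = 10.67
  Presentations 96.5 × 0.22 = 21.23
  Weekly reports 99 × 0.23 = 22.77
  Lab reports 79 × 0.44 = 34.76
Sum = 89.43
89.43 is ≥ 87 and < 90 → B+

B+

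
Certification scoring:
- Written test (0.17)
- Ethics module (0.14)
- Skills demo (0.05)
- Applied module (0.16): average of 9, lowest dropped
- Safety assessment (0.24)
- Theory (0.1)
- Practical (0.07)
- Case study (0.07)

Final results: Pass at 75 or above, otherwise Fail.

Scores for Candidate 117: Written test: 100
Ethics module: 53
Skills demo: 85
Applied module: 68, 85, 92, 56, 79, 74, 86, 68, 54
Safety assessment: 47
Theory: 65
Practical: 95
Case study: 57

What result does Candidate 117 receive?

Fail

Applied module: drop 54 → average of remaining 8 = 608/8 = 76
Weighted total:
  Written test 100 × 0.17 = 17
  Ethics module 53 × 0.14 = 7.42
  Skills demo 85 × 0.05 = 4.25
  Applied module 76 × 0.16 = 12.16
  Safety assessment 47 × 0.24 = 11.28
  Theory 65 × 0.1 = 6.5
  Practical 95 × 0.07 = 6.65
  Case study 57 × 0.07 = 3.99
Sum = 69.25
69.25 < 75 → Fail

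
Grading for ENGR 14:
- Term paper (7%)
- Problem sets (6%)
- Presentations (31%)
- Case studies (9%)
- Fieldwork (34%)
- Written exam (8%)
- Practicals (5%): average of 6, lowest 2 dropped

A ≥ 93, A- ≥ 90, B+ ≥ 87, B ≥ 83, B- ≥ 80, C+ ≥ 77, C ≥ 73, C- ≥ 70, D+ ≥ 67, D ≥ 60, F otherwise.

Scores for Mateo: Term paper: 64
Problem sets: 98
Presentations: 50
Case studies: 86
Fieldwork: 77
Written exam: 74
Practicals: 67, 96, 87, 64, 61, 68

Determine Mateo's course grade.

D+

Practicals: drop 61, 64 → average of remaining 4 = 318/4 = 79.5
Weighted total:
  Term paper 64 × 0.07 = 4.48
  Problem sets 98 × 0.06 = 5.88
  Presentations 50 × 0.31 = 15.5
  Case studies 86 × 0.09 = 7.74
  Fieldwork 77 × 0.34 = 26.18
  Written exam 74 × 0.08 = 5.92
  Practicals 79.5 × 0.05 = 3.975
Sum = 69.675
69.675 is ≥ 67 and < 70 → D+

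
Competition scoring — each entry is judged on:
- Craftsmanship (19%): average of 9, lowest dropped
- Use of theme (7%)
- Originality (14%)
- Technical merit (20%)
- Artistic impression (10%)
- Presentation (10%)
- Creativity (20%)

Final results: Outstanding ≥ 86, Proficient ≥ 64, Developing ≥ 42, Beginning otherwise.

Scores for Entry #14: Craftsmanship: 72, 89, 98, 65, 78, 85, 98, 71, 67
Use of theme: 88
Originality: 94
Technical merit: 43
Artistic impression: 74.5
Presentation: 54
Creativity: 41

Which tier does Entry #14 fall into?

Craftsmanship: drop 65 → average of remaining 8 = 658/8 = 82.25
Weighted total:
  Craftsmanship 82.25 × 0.19 = 15.6275
  Use of theme 88 × 0.07 = 6.16
  Originality 94 × 0.14 = 13.16
  Technical merit 43 × 0.2 = 8.6
  Artistic impression 74.5 × 0.1 = 7.45
  Presentation 54 × 0.1 = 5.4
  Creativity 41 × 0.2 = 8.2
Sum = 64.5975
64.5975 is ≥ 64 and < 86 → Proficient

Proficient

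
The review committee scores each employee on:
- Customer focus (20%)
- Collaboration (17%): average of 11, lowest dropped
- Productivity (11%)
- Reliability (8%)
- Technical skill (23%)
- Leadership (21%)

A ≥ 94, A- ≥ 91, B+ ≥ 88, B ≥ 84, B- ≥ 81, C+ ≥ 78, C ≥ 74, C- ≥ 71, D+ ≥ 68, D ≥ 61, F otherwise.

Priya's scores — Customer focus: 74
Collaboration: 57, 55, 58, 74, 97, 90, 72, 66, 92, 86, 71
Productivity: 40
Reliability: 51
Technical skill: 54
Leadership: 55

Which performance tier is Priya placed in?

F

Collaboration: drop 55 → average of remaining 10 = 763/10 = 76.3
Weighted total:
  Customer focus 74 × 0.2 = 14.8
  Collaboration 76.3 × 0.17 = 12.971
  Productivity 40 × 0.11 = 4.4
  Reliability 51 × 0.08 = 4.08
  Technical skill 54 × 0.23 = 12.42
  Leadership 55 × 0.21 = 11.55
Sum = 60.221
60.221 < 61 → F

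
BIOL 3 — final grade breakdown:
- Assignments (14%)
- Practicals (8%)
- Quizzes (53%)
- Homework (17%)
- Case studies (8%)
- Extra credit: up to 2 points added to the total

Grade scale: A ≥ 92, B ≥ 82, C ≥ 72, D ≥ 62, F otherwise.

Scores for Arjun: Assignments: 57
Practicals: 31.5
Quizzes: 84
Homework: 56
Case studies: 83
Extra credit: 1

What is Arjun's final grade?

C

Weighted total:
  Assignments 57 × 0.14 = 7.98
  Practicals 31.5 × 0.08 = 2.52
  Quizzes 84 × 0.53 = 44.52
  Homework 56 × 0.17 = 9.52
  Case studies 83 × 0.08 = 6.64
Sum = 71.18
Extra credit: 71.18 + 1 = 72.18
72.18 is ≥ 72 and < 82 → C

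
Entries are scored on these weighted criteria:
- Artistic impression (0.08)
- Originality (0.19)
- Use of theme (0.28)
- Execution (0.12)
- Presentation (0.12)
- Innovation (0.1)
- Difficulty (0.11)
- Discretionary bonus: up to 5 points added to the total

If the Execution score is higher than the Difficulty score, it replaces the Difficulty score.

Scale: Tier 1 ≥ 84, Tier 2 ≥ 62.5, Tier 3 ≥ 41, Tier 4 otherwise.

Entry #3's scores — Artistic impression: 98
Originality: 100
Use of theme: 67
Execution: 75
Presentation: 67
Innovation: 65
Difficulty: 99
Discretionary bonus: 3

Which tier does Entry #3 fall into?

Tier 2

Execution (75) ≤ Difficulty (99), so Difficulty stays at 99.
Weighted total:
  Artistic impression 98 × 0.08 = 7.84
  Originality 100 × 0.19 = 19
  Use of theme 67 × 0.28 = 18.76
  Execution 75 × 0.12 = 9
  Presentation 67 × 0.12 = 8.04
  Innovation 65 × 0.1 = 6.5
  Difficulty 99 × 0.11 = 10.89
Sum = 80.03
Discretionary bonus: 80.03 + 3 = 83.03
83.03 is ≥ 62.5 and < 84 → Tier 2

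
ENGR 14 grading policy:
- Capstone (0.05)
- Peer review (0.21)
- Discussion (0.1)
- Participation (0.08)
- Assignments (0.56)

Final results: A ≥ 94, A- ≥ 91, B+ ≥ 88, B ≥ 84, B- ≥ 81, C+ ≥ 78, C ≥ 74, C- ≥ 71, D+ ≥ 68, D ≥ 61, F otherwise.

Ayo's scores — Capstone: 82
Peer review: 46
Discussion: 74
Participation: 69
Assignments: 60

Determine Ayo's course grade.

F

Weighted total:
  Capstone 82 × 0.05 = 4.1
  Peer review 46 × 0.21 = 9.66
  Discussion 74 × 0.1 = 7.4
  Participation 69 × 0.08 = 5.52
  Assignments 60 × 0.56 = 33.6
Sum = 60.28
60.28 < 61 → F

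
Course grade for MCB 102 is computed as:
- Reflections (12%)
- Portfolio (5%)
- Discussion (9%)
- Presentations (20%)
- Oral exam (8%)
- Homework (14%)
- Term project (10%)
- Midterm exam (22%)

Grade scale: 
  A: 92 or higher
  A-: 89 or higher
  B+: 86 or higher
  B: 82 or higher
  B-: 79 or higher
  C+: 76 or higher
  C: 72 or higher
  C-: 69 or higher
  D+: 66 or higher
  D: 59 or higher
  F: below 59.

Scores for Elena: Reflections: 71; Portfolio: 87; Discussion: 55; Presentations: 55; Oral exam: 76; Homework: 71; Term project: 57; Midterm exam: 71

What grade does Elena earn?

Weighted total:
  Reflections 71 × 0.12 = 8.52
  Portfolio 87 × 0.05 = 4.35
  Discussion 55 × 0.09 = 4.95
  Presentations 55 × 0.2 = 11
  Oral exam 76 × 0.08 = 6.08
  Homework 71 × 0.14 = 9.94
  Term project 57 × 0.1 = 5.7
  Midterm exam 71 × 0.22 = 15.62
Sum = 66.16
66.16 is ≥ 66 and < 69 → D+

D+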